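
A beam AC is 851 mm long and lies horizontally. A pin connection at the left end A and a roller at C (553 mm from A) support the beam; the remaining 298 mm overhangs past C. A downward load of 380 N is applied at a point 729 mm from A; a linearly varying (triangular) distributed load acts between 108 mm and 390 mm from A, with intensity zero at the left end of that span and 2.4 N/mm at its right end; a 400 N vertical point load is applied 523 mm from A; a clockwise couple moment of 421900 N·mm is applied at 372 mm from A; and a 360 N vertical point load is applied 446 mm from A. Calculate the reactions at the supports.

Resultant of the triangular load: ½ × 2.4 × 282 = 338.4 N, acting at 296 mm from A (one-third of the span from the peak).
ΣM about A: C_y·553 − 380·729 − (½·2.4·282)·296 − 400·523 − 421900 − 360·446 = 0 → C_y = 1168846.4/553 = 2113.65 ≈ 2114 N.
ΣF_y = 0: A_y + 2113.65 − 380 − ½·2.4·282 − 400 − 360 = 0 → A_y = -635.2 N.
ΣF_x = 0: no horizontal applied forces, so A_x = 0.

A_x = 0, A_y = -635.2 N, C_y = 2114 N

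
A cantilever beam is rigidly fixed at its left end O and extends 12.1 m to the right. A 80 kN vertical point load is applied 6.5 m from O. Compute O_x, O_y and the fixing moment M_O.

ΣF_x = 0: O_x = 0.
ΣF_y = 0: O_y − 80 = 0 → O_y = 80.00 kN.
ΣM about O: M_O − 80·6.5 = 0 → M_O = 520.0 kN·m.

O_x = 0, O_y = 80.00 kN, M_O = 520.0 kN·m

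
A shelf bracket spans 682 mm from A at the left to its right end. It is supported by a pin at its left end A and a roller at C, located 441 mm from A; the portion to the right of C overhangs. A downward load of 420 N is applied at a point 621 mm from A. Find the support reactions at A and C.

A_x = 0, A_y = -171.4 N, C_y = 591.4 N

ΣM about A: C_y·441 − 420·621 = 0 → C_y = 260820/441 = 591.429 ≈ 591.4 N.
ΣF_y = 0: A_y + 591.429 − 420 = 0 → A_y = -171.4 N.
ΣF_x = 0: no horizontal applied forces, so A_x = 0.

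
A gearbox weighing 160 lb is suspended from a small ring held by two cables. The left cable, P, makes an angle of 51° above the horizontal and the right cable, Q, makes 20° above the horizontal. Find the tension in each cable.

T_P = 159.0 lb, T_Q = 106.5 lb

ΣF_x = 0: −T_P·cos51° + T_Q·cos20° = 0 → T_Q = 0.669709·T_P.
ΣF_y = 0: T_P·sin51° + T_Q·sin20° = 160.
Substitute: T_P·(0.777146 + 0.669709·0.34202) = 160 → T_P = 159.014 ≈ 159.0 lb.
Then T_Q = 0.669709 × 159.014 = 106.5 lb.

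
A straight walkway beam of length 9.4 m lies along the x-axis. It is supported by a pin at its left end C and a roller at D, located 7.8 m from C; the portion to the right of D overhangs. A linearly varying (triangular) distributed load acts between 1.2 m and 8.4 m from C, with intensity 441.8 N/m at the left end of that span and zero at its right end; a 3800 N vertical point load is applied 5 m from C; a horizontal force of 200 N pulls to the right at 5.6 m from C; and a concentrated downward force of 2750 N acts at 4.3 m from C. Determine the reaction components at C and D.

Resultant of the triangular load: ½ × 441.8 × 7.2 = 1590.48 N, acting at 3.6 m from C (one-third of the span from the peak).
Moments about C: D_y·7.8 − (½·441.8·7.2)·3.6 − 3800·5 − 2750·4.3 = 0 → D_y = 36550.728/7.8 = 4685.99 ≈ 4686 N.
ΣF_y = 0: C_y + 4685.99 − ½·441.8·7.2 − 3800 − 2750 = 0 → C_y = 3454 N.
ΣF_x = 0: C_x + 200 = 0 → C_x = -200.0 N.

C_x = -200.0 N, C_y = 3454 N, D_y = 4686 N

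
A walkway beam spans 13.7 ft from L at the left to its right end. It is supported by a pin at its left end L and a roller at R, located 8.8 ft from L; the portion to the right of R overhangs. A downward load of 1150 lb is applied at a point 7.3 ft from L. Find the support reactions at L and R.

Taking moments about L: R_y·8.8 − 1150·7.3 = 0 → R_y = 8395/8.8 = 953.977 ≈ 954.0 lb.
ΣF_y = 0: L_y + 953.977 − 1150 = 0 → L_y = 196.0 lb.
ΣF_x = 0: no horizontal applied forces, so L_x = 0.

L_x = 0, L_y = 196.0 lb, R_y = 954.0 lb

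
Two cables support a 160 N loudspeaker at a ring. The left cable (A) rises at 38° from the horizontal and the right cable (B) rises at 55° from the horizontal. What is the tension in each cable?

T_A = 91.90 N, T_B = 126.3 N

ΣF_x = 0: −T_A·cos38° + T_B·cos55° = 0 → T_B = 1.37385·T_A.
ΣF_y = 0: T_A·sin38° + T_B·sin55° = 160.
Substitute: T_A·(0.615661 + 1.37385·0.819152) = 160 → T_A = 91.8984 ≈ 91.90 N.
Then T_B = 1.37385 × 91.8984 = 126.3 N.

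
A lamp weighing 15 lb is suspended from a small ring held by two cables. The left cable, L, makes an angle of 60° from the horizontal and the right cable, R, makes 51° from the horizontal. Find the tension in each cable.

ΣF_x = 0: −T_L·cos60° + T_R·cos51° = 0 → T_R = 0.794508·T_L.
ΣF_y = 0: T_L·sin60° + T_R·sin51° = 15.
Substitute: T_L·(0.866025 + 0.794508·0.777146) = 15 → T_L = 10.1114 ≈ 10.11 lb.
Then T_R = 0.794508 × 10.1114 = 8.034 lb.

T_L = 10.11 lb, T_R = 8.034 lb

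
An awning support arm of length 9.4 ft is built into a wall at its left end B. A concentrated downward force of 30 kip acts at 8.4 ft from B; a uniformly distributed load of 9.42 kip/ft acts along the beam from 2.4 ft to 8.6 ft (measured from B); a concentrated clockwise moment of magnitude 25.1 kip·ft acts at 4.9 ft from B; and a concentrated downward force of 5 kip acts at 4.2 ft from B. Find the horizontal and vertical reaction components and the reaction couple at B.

Resultant of the distributed load: 9.42 × 6.2 = 58.404 kip at 5.5 ft from B.
ΣF_x = 0: B_x = 0.
ΣF_y = 0: B_y − 30 − 9.42·6.2 − 5 = 0 → B_y = 93.40 kip.
ΣM about B: M_B − 30·8.4 − (9.42·6.2)·5.5 − 25.1 − 5·4.2 = 0 → M_B = 619.3 kip·ft.

B_x = 0, B_y = 93.40 kip, M_B = 619.3 kip·ft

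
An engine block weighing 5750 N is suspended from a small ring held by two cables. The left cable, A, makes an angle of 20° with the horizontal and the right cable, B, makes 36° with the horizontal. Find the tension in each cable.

ΣF_x = 0: −T_A·cos20° + T_B·cos36° = 0 → T_B = 1.16152·T_A.
ΣF_y = 0: T_A·sin20° + T_B·sin36° = 5750.
Substitute: T_A·(0.34202 + 1.16152·0.587785) = 5750 → T_A = 5611.16 ≈ 5611 N.
Then T_B = 1.16152 × 5611.16 = 6517 N.

T_A = 5611 N, T_B = 6517 N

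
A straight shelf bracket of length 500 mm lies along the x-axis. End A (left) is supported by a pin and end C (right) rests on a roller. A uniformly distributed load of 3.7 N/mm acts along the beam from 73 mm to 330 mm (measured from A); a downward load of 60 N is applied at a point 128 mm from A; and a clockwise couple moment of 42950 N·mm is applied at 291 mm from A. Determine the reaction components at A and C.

Resultant of the distributed load: 3.7 × 257 = 950.9 N at 201.5 mm from A.
ΣM about A: C_y·500 − (3.7·257)·201.5 − 60·128 − 42950 = 0 → C_y = 242236.35/500 = 484.473 ≈ 484.5 N.
ΣF_y = 0: A_y + 484.473 − 3.7·257 − 60 = 0 → A_y = 526.4 N.
ΣF_x = 0: no horizontal applied forces, so A_x = 0.

A_x = 0, A_y = 526.4 N, C_y = 484.5 N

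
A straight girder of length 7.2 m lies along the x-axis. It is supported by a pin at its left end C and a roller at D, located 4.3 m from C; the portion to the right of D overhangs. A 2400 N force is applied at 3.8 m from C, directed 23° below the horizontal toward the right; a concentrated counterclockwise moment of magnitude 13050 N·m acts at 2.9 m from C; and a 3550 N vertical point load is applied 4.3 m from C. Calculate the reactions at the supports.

C_x = -2209 N, C_y = 3144 N, D_y = 1344 N

Moments about C: D_y·4.3 − 2400·sin23°·3.8 + 13050 − 3550·4.3 = 0 → D_y = 5778.47/4.3 = 1343.83 ≈ 1344 N.
ΣF_y = 0: C_y + 1343.83 − 2400·sin23° − 3550 = 0 → C_y = 3144 N.
ΣF_x = 0: C_x + 2400·cos23° = 0 → C_x = -2209 N.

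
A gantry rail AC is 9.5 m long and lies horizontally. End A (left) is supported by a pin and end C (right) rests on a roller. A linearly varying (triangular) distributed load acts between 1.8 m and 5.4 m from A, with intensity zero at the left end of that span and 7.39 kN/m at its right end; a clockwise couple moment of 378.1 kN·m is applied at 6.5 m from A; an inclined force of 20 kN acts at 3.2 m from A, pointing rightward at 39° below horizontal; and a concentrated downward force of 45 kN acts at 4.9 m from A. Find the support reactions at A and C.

A_x = -15.54 kN, A_y = -2.243 kN, C_y = 73.13 kN

Resultant of the triangular load: ½ × 7.39 × 3.6 = 13.302 kN, acting at 4.2 m from A (one-third of the span from the peak).
ΣM about A: C_y·9.5 − (½·7.39·3.6)·4.2 − 378.1 − 20·sin39°·3.2 − 45·4.9 = 0 → C_y = 694.745/9.5 = 73.1311 ≈ 73.13 kN.
ΣF_y = 0: A_y + 73.1311 − ½·7.39·3.6 − 20·sin39° − 45 = 0 → A_y = -2.243 kN.
ΣF_x = 0: A_x + 20·cos39° = 0 → A_x = -15.54 kN.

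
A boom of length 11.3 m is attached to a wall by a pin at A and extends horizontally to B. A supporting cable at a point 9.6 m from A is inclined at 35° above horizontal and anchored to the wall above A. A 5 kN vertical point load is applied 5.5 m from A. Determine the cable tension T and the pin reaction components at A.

ΣM about A: T·sin35°·9.6 − 5·5.5 = 0 → T = 27.5/(9.6·0.573576) = 4.99425 ≈ 4.994 kN.
ΣF_x = 0: A_x − T·cos35° = 0 → A_x = 4.99425 × 0.819152 = 4.091 kN.
ΣF_y = 0: A_y + T·sin35° − 5 = 0 → A_y = 5 − 4.99425 × 0.573576 = 2.135 kN.

T = 4.994 kN, A_x = 4.091 kN, A_y = 2.135 kN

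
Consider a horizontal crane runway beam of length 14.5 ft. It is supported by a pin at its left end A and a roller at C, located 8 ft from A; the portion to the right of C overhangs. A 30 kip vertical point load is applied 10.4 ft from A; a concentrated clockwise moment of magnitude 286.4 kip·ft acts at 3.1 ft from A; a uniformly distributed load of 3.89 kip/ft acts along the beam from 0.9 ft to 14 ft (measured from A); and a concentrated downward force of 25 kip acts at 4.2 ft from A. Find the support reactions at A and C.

Resultant of the distributed load: 3.89 × 13.1 = 50.959 kip at 7.45 ft from A.
ΣM about A: C_y·8 − 30·10.4 − 286.4 − (3.89·13.1)·7.45 − 25·4.2 = 0 → C_y = 1083.04455/8 = 135.381 ≈ 135.4 kip.
ΣF_y = 0: A_y + 135.381 − 30 − 3.89·13.1 − 25 = 0 → A_y = -29.42 kip.
ΣF_x = 0: no horizontal applied forces, so A_x = 0.

A_x = 0, A_y = -29.42 kip, C_y = 135.4 kip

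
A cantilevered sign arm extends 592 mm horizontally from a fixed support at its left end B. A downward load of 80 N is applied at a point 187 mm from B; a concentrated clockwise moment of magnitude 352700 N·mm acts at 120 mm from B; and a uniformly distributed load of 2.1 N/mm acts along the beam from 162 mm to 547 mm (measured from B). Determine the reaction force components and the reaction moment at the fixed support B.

B_x = 0, B_y = 888.5 N, M_B = 654300 N·mm

Resultant of the distributed load: 2.1 × 385 = 808.5 N at 354.5 mm from B.
ΣF_x = 0: B_x = 0.
ΣF_y = 0: B_y − 80 − 2.1·385 = 0 → B_y = 888.5 N.
ΣM about B: M_B − 80·187 − 352700 − (2.1·385)·354.5 = 0 → M_B = 654300 N·mm.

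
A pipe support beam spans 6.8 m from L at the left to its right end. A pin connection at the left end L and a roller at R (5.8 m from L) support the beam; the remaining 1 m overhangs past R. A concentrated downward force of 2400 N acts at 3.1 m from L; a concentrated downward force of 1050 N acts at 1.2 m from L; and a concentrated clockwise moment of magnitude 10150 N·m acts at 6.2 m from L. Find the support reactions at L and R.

ΣM about L: R_y·5.8 − 2400·3.1 − 1050·1.2 − 10150 = 0 → R_y = 18850/5.8 = 3250 N.
ΣF_y = 0: L_y + 3250 − 2400 − 1050 = 0 → L_y = 200.0 N.
ΣF_x = 0: no horizontal applied forces, so L_x = 0.

L_x = 0, L_y = 200.0 N, R_y = 3250 N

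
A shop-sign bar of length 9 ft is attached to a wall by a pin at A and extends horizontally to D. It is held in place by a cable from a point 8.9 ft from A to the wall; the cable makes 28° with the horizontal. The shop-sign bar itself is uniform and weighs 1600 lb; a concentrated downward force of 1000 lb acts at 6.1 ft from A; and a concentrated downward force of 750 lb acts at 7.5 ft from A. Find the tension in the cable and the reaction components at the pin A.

T = 4529 lb, A_x = 3999 lb, A_y = 1224 lb

ΣM about A: T·sin28°·8.9 − 1600·4.5 − 1000·6.1 − 750·7.5 = 0 → T = 18925/(8.9·0.469472) = 4529.35 ≈ 4529 lb.
ΣF_x = 0: A_x − T·cos28° = 0 → A_x = 4529.35 × 0.882948 = 3999 lb.
ΣF_y = 0: A_y + T·sin28° − 1600 − 1000 − 750 = 0 → A_y = 3350 − 4529.35 × 0.469472 = 1224 lb.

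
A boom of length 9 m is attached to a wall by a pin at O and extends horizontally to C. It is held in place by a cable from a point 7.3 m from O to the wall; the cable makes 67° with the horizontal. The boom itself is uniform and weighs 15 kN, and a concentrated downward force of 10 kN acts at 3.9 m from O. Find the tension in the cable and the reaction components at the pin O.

T = 15.85 kN, O_x = 6.193 kN, O_y = 10.41 kN

ΣM about O: T·sin67°·7.3 − 15·4.5 − 10·3.9 = 0 → T = 106.5/(7.3·0.920505) = 15.849 ≈ 15.85 kN.
ΣF_x = 0: O_x − T·cos67° = 0 → O_x = 15.849 × 0.390731 = 6.193 kN.
ΣF_y = 0: O_y + T·sin67° − 15 − 10 = 0 → O_y = 25 − 15.849 × 0.920505 = 10.41 kN.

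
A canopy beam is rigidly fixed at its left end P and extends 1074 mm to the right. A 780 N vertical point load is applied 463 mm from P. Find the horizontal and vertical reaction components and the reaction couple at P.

P_x = 0, P_y = 780.0 N, M_P = 361100 N·mm

ΣF_x = 0: P_x = 0.
ΣF_y = 0: P_y − 780 = 0 → P_y = 780.0 N.
ΣM about P: M_P − 780·463 = 0 → M_P = 361100 N·mm.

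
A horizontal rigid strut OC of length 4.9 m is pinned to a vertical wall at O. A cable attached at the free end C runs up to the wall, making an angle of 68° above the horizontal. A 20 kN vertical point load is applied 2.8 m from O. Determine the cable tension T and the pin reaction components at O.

ΣM about O: T·sin68°·4.9 − 20·2.8 = 0 → T = 56/(4.9·0.927184) = 12.3261 ≈ 12.33 kN.
ΣF_x = 0: O_x − T·cos68° = 0 → O_x = 12.3261 × 0.374607 = 4.617 kN.
ΣF_y = 0: O_y + T·sin68° − 20 = 0 → O_y = 20 − 12.3261 × 0.927184 = 8.571 kN.

T = 12.33 kN, O_x = 4.617 kN, O_y = 8.571 kN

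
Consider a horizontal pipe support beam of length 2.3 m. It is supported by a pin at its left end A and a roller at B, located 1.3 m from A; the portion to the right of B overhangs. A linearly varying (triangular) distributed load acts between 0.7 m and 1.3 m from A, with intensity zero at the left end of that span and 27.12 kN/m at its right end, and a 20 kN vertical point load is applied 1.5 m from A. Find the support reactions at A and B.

Resultant of the triangular load: ½ × 27.12 × 0.6 = 8.136 kN, acting at 1.1 m from A (one-third of the span from the peak).
Moments about A: B_y·1.3 − (½·27.12·0.6)·1.1 − 20·1.5 = 0 → B_y = 38.9496/1.3 = 29.9612 ≈ 29.96 kN.
ΣF_y = 0: A_y + 29.9612 − ½·27.12·0.6 − 20 = 0 → A_y = -1.825 kN.
ΣF_x = 0: no horizontal applied forces, so A_x = 0.

A_x = 0, A_y = -1.825 kN, B_y = 29.96 kN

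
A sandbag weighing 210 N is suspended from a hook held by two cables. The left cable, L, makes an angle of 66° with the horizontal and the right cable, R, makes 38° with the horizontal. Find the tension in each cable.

T_L = 170.5 N, T_R = 88.03 N

ΣF_x = 0: −T_L·cos66° + T_R·cos38° = 0 → T_R = 0.516156·T_L.
ΣF_y = 0: T_L·sin66° + T_R·sin38° = 210.
Substitute: T_L·(0.913545 + 0.516156·0.615661) = 210 → T_L = 170.548 ≈ 170.5 N.
Then T_R = 0.516156 × 170.548 = 88.03 N.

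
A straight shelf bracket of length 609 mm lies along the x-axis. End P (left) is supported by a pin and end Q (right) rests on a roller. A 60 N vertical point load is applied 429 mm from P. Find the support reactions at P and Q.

Taking moments about P: Q_y·609 − 60·429 = 0 → Q_y = 25740/609 = 42.266 ≈ 42.27 N.
ΣF_y = 0: P_y + 42.266 − 60 = 0 → P_y = 17.73 N.
ΣF_x = 0: no horizontal applied forces, so P_x = 0.

P_x = 0, P_y = 17.73 N, Q_y = 42.27 N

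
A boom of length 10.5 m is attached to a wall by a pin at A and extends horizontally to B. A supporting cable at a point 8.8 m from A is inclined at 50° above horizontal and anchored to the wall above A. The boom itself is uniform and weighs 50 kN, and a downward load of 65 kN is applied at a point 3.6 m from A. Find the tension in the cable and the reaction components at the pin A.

T = 73.65 kN, A_x = 47.34 kN, A_y = 58.58 kN

ΣM about A: T·sin50°·8.8 − 50·5.25 − 65·3.6 = 0 → T = 496.5/(8.8·0.766044) = 73.6517 ≈ 73.65 kN.
ΣF_x = 0: A_x − T·cos50° = 0 → A_x = 73.6517 × 0.642788 = 47.34 kN.
ΣF_y = 0: A_y + T·sin50° − 50 − 65 = 0 → A_y = 115 − 73.6517 × 0.766044 = 58.58 kN.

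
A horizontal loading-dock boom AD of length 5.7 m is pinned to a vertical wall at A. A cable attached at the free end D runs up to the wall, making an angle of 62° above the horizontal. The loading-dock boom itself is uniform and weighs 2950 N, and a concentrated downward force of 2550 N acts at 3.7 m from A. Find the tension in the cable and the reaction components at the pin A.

ΣM about A: T·sin62°·5.7 − 2950·2.85 − 2550·3.7 = 0 → T = 17842.5/(5.7·0.882948) = 3545.24 ≈ 3545 N.
ΣF_x = 0: A_x − T·cos62° = 0 → A_x = 3545.24 × 0.469472 = 1664 N.
ΣF_y = 0: A_y + T·sin62° − 2950 − 2550 = 0 → A_y = 5500 − 3545.24 × 0.882948 = 2370 N.

T = 3545 N, A_x = 1664 N, A_y = 2370 N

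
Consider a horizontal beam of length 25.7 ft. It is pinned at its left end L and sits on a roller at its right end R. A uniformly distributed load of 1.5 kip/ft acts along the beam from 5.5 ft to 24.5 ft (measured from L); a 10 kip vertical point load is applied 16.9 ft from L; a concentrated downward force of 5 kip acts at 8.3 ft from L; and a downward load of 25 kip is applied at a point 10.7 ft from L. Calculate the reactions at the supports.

L_x = 0, L_y = 33.27 kip, R_y = 35.23 kip

Resultant of the distributed load: 1.5 × 19 = 28.5 kip at 15 ft from L.
Taking moments about L: R_y·25.7 − (1.5·19)·15 − 10·16.9 − 5·8.3 − 25·10.7 = 0 → R_y = 905.5/25.7 = 35.2335 ≈ 35.23 kip.
ΣF_y = 0: L_y + 35.2335 − 1.5·19 − 10 − 5 − 25 = 0 → L_y = 33.27 kip.
ΣF_x = 0: no horizontal applied forces, so L_x = 0.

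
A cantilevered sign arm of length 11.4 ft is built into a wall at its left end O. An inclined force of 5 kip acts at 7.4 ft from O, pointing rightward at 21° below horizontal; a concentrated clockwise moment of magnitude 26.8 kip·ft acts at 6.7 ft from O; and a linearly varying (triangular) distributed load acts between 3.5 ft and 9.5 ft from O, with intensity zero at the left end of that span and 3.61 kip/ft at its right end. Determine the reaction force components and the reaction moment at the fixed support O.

O_x = -4.668 kip, O_y = 12.62 kip, M_O = 121.3 kip·ft

Resultant of the triangular load: ½ × 3.61 × 6 = 10.83 kip, acting at 7.5 ft from O (one-third of the span from the peak).
ΣF_x = 0: O_x + 5·cos21° = 0 → O_x = -4.668 kip.
ΣF_y = 0: O_y − 5·sin21° − ½·3.61·6 = 0 → O_y = 12.62 kip.
ΣM about O: M_O − 5·sin21°·7.4 − 26.8 − (½·3.61·6)·7.5 = 0 → M_O = 121.3 kip·ft.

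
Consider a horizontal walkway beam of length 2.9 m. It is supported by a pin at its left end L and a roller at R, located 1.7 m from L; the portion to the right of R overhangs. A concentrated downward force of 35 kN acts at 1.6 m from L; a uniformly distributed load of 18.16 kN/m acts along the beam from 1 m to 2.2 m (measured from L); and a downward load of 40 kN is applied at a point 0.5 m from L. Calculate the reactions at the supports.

Resultant of the distributed load: 18.16 × 1.2 = 21.792 kN at 1.6 m from L.
ΣM about L: R_y·1.7 − 35·1.6 − (18.16·1.2)·1.6 − 40·0.5 = 0 → R_y = 110.8672/1.7 = 65.216 ≈ 65.22 kN.
ΣF_y = 0: L_y + 65.216 − 35 − 18.16·1.2 − 40 = 0 → L_y = 31.58 kN.
ΣF_x = 0: no horizontal applied forces, so L_x = 0.

L_x = 0, L_y = 31.58 kN, R_y = 65.22 kN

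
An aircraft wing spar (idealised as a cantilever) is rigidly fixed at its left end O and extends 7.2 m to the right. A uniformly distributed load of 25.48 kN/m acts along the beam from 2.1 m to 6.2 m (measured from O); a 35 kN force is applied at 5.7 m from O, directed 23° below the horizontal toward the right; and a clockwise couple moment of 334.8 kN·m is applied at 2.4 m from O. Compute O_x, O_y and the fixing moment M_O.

O_x = -32.22 kN, O_y = 118.1 kN, M_O = 846.3 kN·m

Resultant of the distributed load: 25.48 × 4.1 = 104.468 kN at 4.15 m from O.
ΣF_x = 0: O_x + 35·cos23° = 0 → O_x = -32.22 kN.
ΣF_y = 0: O_y − 25.48·4.1 − 35·sin23° = 0 → O_y = 118.1 kN.
ΣM about O: M_O − (25.48·4.1)·4.15 − 35·sin23°·5.7 − 334.8 = 0 → M_O = 846.3 kN·m.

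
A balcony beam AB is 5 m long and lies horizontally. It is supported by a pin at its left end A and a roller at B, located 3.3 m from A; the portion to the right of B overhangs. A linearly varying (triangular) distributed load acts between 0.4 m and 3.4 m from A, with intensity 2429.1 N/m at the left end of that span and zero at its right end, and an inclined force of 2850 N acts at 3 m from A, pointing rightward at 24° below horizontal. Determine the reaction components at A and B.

Resultant of the triangular load: ½ × 2429.1 × 3 = 3643.65 N, acting at 1.4 m from A (one-third of the span from the peak).
Moments about A: B_y·3.3 − (½·2429.1·3)·1.4 − 2850·sin24°·3 = 0 → B_y = 8578.71/3.3 = 2599.61 ≈ 2600 N.
ΣF_y = 0: A_y + 2599.61 − ½·2429.1·3 − 2850·sin24° = 0 → A_y = 2203 N.
ΣF_x = 0: A_x + 2850·cos24° = 0 → A_x = -2604 N.

A_x = -2604 N, A_y = 2203 N, B_y = 2600 N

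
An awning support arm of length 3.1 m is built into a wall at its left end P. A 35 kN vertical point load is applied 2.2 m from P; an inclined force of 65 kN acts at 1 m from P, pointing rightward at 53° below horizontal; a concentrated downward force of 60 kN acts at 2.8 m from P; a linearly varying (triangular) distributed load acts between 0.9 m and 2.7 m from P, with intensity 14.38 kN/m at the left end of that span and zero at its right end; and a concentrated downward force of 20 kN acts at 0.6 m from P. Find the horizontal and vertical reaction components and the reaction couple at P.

Resultant of the triangular load: ½ × 14.38 × 1.8 = 12.942 kN, acting at 1.5 m from P (one-third of the span from the peak).
ΣF_x = 0: P_x + 65·cos53° = 0 → P_x = -39.12 kN.
ΣF_y = 0: P_y − 35 − 65·sin53° − 60 − ½·14.38·1.8 − 20 = 0 → P_y = 179.9 kN.
ΣM about P: M_P − 35·2.2 − 65·sin53°·1 − 60·2.8 − (½·14.38·1.8)·1.5 − 20·0.6 = 0 → M_P = 328.3 kN·m.

P_x = -39.12 kN, P_y = 179.9 kN, M_P = 328.3 kN·m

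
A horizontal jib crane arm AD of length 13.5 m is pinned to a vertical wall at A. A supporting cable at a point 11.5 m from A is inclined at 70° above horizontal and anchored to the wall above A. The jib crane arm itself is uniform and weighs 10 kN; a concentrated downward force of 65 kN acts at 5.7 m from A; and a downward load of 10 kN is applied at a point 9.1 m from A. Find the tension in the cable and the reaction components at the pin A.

T = 48.95 kN, A_x = 16.74 kN, A_y = 39.00 kN

ΣM about A: T·sin70°·11.5 − 10·6.75 − 65·5.7 − 10·9.1 = 0 → T = 529/(11.5·0.939693) = 48.9522 ≈ 48.95 kN.
ΣF_x = 0: A_x − T·cos70° = 0 → A_x = 48.9522 × 0.34202 = 16.74 kN.
ΣF_y = 0: A_y + T·sin70° − 10 − 65 − 10 = 0 → A_y = 85 − 48.9522 × 0.939693 = 39.00 kN.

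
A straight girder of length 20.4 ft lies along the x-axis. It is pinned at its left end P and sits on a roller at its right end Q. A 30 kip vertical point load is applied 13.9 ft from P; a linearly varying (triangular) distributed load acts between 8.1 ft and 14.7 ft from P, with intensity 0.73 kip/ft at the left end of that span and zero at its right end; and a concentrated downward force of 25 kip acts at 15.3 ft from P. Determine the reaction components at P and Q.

Resultant of the triangular load: ½ × 0.73 × 6.6 = 2.409 kip, acting at 10.3 ft from P (one-third of the span from the peak).
Moments about P: Q_y·20.4 − 30·13.9 − (½·0.73·6.6)·10.3 − 25·15.3 = 0 → Q_y = 824.3127/20.4 = 40.4075 ≈ 40.41 kip.
ΣF_y = 0: P_y + 40.4075 − 30 − ½·0.73·6.6 − 25 = 0 → P_y = 17.00 kip.
ΣF_x = 0: no horizontal applied forces, so P_x = 0.

P_x = 0, P_y = 17.00 kip, Q_y = 40.41 kip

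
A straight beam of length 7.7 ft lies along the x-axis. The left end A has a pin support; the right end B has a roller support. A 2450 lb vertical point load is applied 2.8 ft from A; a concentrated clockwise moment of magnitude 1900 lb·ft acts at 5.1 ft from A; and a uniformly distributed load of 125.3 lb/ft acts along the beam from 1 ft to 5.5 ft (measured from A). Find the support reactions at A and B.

Resultant of the distributed load: 125.3 × 4.5 = 563.85 lb at 3.25 ft from A.
Moments about A: B_y·7.7 − 2450·2.8 − 1900 − (125.3·4.5)·3.25 = 0 → B_y = 10592.5125/7.7 = 1375.65 ≈ 1376 lb.
ΣF_y = 0: A_y + 1375.65 − 2450 − 125.3·4.5 = 0 → A_y = 1638 lb.
ΣF_x = 0: no horizontal applied forces, so A_x = 0.

A_x = 0, A_y = 1638 lb, B_y = 1376 lb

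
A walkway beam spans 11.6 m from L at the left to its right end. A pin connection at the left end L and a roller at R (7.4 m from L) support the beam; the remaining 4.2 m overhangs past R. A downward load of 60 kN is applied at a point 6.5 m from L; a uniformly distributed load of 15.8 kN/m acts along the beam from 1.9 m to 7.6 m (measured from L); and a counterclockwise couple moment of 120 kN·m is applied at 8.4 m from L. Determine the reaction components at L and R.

L_x = 0, L_y = 55.76 kN, R_y = 94.30 kN

Resultant of the distributed load: 15.8 × 5.7 = 90.06 kN at 4.75 m from L.
Moments about L: R_y·7.4 − 60·6.5 − (15.8·5.7)·4.75 + 120 = 0 → R_y = 697.785/7.4 = 94.2953 ≈ 94.30 kN.
ΣF_y = 0: L_y + 94.2953 − 60 − 15.8·5.7 = 0 → L_y = 55.76 kN.
ΣF_x = 0: no horizontal applied forces, so L_x = 0.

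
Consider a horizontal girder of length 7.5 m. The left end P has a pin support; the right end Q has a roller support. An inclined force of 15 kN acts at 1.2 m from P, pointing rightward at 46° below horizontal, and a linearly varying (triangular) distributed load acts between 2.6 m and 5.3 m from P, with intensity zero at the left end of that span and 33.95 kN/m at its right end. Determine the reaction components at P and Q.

Resultant of the triangular load: ½ × 33.95 × 2.7 = 45.8325 kN, acting at 4.4 m from P (one-third of the span from the peak).
Taking moments about P: Q_y·7.5 − 15·sin46°·1.2 − (½·33.95·2.7)·4.4 = 0 → Q_y = 214.611/7.5 = 28.6148 ≈ 28.61 kN.
ΣF_y = 0: P_y + 28.6148 − 15·sin46° − ½·33.95·2.7 = 0 → P_y = 28.01 kN.
ΣF_x = 0: P_x + 15·cos46° = 0 → P_x = -10.42 kN.

P_x = -10.42 kN, P_y = 28.01 kN, Q_y = 28.61 kN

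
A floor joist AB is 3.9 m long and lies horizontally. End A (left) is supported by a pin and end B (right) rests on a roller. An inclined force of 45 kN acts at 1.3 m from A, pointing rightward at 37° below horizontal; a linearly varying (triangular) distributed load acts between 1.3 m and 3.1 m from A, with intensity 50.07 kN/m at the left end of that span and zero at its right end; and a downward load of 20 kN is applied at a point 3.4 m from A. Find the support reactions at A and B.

A_x = -35.94 kN, A_y = 43.73 kN, B_y = 48.42 kN

Resultant of the triangular load: ½ × 50.07 × 1.8 = 45.063 kN, acting at 1.9 m from A (one-third of the span from the peak).
Moments about A: B_y·3.9 − 45·sin37°·1.3 − (½·50.07·1.8)·1.9 − 20·3.4 = 0 → B_y = 188.826/3.9 = 48.4169 ≈ 48.42 kN.
ΣF_y = 0: A_y + 48.4169 − 45·sin37° − ½·50.07·1.8 − 20 = 0 → A_y = 43.73 kN.
ΣF_x = 0: A_x + 45·cos37° = 0 → A_x = -35.94 kN.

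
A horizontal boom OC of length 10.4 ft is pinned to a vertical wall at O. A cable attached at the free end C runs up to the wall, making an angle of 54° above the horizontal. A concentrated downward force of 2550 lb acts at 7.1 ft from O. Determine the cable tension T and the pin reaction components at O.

T = 2152 lb, O_x = 1265 lb, O_y = 809.1 lb

ΣM about O: T·sin54°·10.4 − 2550·7.1 = 0 → T = 18105/(10.4·0.809017) = 2151.83 ≈ 2152 lb.
ΣF_x = 0: O_x − T·cos54° = 0 → O_x = 2151.83 × 0.587785 = 1265 lb.
ΣF_y = 0: O_y + T·sin54° − 2550 = 0 → O_y = 2550 − 2151.83 × 0.809017 = 809.1 lb.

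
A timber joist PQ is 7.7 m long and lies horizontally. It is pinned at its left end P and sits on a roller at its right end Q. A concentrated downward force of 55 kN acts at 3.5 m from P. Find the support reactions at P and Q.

ΣM about P: Q_y·7.7 − 55·3.5 = 0 → Q_y = 192.5/7.7 = 25.00 kN.
ΣF_y = 0: P_y + 25 − 55 = 0 → P_y = 30.00 kN.
ΣF_x = 0: no horizontal applied forces, so P_x = 0.

P_x = 0, P_y = 30.00 kN, Q_y = 25.00 kN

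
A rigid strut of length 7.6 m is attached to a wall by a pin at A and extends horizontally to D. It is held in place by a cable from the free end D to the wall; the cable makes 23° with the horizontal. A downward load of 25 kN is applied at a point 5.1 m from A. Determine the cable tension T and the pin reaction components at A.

ΣM about A: T·sin23°·7.6 − 25·5.1 = 0 → T = 127.5/(7.6·0.390731) = 42.9357 ≈ 42.94 kN.
ΣF_x = 0: A_x − T·cos23° = 0 → A_x = 42.9357 × 0.920505 = 39.52 kN.
ΣF_y = 0: A_y + T·sin23° − 25 = 0 → A_y = 25 − 42.9357 × 0.390731 = 8.224 kN.

T = 42.94 kN, A_x = 39.52 kN, A_y = 8.224 kN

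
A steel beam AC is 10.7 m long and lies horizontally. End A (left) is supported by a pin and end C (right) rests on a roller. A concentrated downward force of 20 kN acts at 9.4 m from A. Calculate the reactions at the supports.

A_x = 0, A_y = 2.430 kN, C_y = 17.57 kN

Moments about A: C_y·10.7 − 20·9.4 = 0 → C_y = 188/10.7 = 17.5701 ≈ 17.57 kN.
ΣF_y = 0: A_y + 17.5701 − 20 = 0 → A_y = 2.430 kN.
ΣF_x = 0: no horizontal applied forces, so A_x = 0.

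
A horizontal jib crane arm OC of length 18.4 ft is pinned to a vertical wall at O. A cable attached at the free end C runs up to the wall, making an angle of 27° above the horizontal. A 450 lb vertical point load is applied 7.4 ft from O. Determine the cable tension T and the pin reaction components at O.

ΣM about O: T·sin27°·18.4 − 450·7.4 = 0 → T = 3330/(18.4·0.45399) = 398.639 ≈ 398.6 lb.
ΣF_x = 0: O_x − T·cos27° = 0 → O_x = 398.639 × 0.891007 = 355.2 lb.
ΣF_y = 0: O_y + T·sin27° − 450 = 0 → O_y = 450 − 398.639 × 0.45399 = 269.0 lb.

T = 398.6 lb, O_x = 355.2 lb, O_y = 269.0 lb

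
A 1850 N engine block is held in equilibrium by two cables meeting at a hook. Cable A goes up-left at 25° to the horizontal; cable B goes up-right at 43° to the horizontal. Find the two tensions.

T_A = 1459 N, T_B = 1808 N

ΣF_x = 0: −T_A·cos25° + T_B·cos43° = 0 → T_B = 1.23922·T_A.
ΣF_y = 0: T_A·sin25° + T_B·sin43° = 1850.
Substitute: T_A·(0.422618 + 1.23922·0.681998) = 1850 → T_A = 1459.26 ≈ 1459 N.
Then T_B = 1.23922 × 1459.26 = 1808 N.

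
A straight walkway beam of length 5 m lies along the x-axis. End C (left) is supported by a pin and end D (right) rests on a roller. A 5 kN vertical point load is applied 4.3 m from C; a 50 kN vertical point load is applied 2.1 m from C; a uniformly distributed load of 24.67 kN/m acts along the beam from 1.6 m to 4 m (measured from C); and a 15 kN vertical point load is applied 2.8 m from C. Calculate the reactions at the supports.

Resultant of the distributed load: 24.67 × 2.4 = 59.208 kN at 2.8 m from C.
Moments about C: D_y·5 − 5·4.3 − 50·2.1 − (24.67·2.4)·2.8 − 15·2.8 = 0 → D_y = 334.2824/5 = 66.8565 ≈ 66.86 kN.
ΣF_y = 0: C_y + 66.8565 − 5 − 50 − 24.67·2.4 − 15 = 0 → C_y = 62.35 kN.
ΣF_x = 0: no horizontal applied forces, so C_x = 0.

C_x = 0, C_y = 62.35 kN, D_y = 66.86 kN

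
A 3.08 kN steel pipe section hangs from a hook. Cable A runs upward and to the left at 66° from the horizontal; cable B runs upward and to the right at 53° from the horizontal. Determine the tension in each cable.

T_A = 2.119 kN, T_B = 1.432 kN

ΣF_x = 0: −T_A·cos66° + T_B·cos53° = 0 → T_B = 0.67585·T_A.
ΣF_y = 0: T_A·sin66° + T_B·sin53° = 3.08.
Substitute: T_A·(0.913545 + 0.67585·0.798636) = 3.08 → T_A = 2.11931 ≈ 2.119 kN.
Then T_B = 0.67585 × 2.11931 = 1.432 kN.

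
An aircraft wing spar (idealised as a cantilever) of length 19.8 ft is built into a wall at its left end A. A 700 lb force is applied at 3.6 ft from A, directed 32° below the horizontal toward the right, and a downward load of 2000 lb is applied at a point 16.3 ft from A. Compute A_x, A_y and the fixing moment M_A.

A_x = -593.6 lb, A_y = 2371 lb, M_A = 33940 lb·ft

ΣF_x = 0: A_x + 700·cos32° = 0 → A_x = -593.6 lb.
ΣF_y = 0: A_y − 700·sin32° − 2000 = 0 → A_y = 2371 lb.
ΣM about A: M_A − 700·sin32°·3.6 − 2000·16.3 = 0 → M_A = 33940 lb·ft.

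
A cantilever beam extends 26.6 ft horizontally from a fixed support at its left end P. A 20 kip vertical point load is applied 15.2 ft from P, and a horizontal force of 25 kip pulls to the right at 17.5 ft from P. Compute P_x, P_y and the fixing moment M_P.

ΣF_x = 0: P_x + 25 = 0 → P_x = -25.00 kip.
ΣF_y = 0: P_y − 20 = 0 → P_y = 20.00 kip.
ΣM about P: M_P − 20·15.2 = 0 → M_P = 304.0 kip·ft.

P_x = -25.00 kip, P_y = 20.00 kip, M_P = 304.0 kip·ft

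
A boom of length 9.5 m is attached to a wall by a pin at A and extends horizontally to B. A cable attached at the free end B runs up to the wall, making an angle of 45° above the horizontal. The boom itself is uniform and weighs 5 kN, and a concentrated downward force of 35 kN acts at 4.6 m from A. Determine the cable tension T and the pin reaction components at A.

T = 27.50 kN, A_x = 19.45 kN, A_y = 20.55 kN

ΣM about A: T·sin45°·9.5 − 5·4.75 − 35·4.6 = 0 → T = 184.75/(9.5·0.707107) = 27.5027 ≈ 27.50 kN.
ΣF_x = 0: A_x − T·cos45° = 0 → A_x = 27.5027 × 0.707107 = 19.45 kN.
ΣF_y = 0: A_y + T·sin45° − 5 − 35 = 0 → A_y = 40 − 27.5027 × 0.707107 = 20.55 kN.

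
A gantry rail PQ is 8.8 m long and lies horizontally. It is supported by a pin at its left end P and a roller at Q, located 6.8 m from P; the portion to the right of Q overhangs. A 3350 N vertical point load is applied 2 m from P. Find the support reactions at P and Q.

P_x = 0, P_y = 2365 N, Q_y = 985.3 N

Taking moments about P: Q_y·6.8 − 3350·2 = 0 → Q_y = 6700/6.8 = 985.294 ≈ 985.3 N.
ΣF_y = 0: P_y + 985.294 − 3350 = 0 → P_y = 2365 N.
ΣF_x = 0: no horizontal applied forces, so P_x = 0.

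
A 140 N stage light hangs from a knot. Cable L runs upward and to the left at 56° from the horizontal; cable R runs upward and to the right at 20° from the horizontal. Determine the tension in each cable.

T_L = 135.6 N, T_R = 80.68 N

ΣF_x = 0: −T_L·cos56° + T_R·cos20° = 0 → T_R = 0.595081·T_L.
ΣF_y = 0: T_L·sin56° + T_R·sin20° = 140.
Substitute: T_L·(0.829038 + 0.595081·0.34202) = 140 → T_L = 135.584 ≈ 135.6 N.
Then T_R = 0.595081 × 135.584 = 80.68 N.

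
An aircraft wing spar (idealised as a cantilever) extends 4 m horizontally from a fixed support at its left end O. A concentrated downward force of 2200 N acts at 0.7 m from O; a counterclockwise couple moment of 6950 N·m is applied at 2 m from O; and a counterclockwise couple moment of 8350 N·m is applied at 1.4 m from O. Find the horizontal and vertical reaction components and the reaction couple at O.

ΣF_x = 0: O_x = 0.
ΣF_y = 0: O_y − 2200 = 0 → O_y = 2200 N.
ΣM about O: M_O − 2200·0.7 + 6950 + 8350 = 0 → M_O = -13760 N·m.

O_x = 0, O_y = 2200 N, M_O = -13760 N·m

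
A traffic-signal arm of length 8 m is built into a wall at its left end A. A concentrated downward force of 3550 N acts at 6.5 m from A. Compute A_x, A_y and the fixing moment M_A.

A_x = 0, A_y = 3550 N, M_A = 23080 N·m

ΣF_x = 0: A_x = 0.
ΣF_y = 0: A_y − 3550 = 0 → A_y = 3550 N.
ΣM about A: M_A − 3550·6.5 = 0 → M_A = 23080 N·m.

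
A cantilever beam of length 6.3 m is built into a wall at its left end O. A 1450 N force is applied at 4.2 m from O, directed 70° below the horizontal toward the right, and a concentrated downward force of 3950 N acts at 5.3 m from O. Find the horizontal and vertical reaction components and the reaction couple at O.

O_x = -495.9 N, O_y = 5313 N, M_O = 26660 N·m

ΣF_x = 0: O_x + 1450·cos70° = 0 → O_x = -495.9 N.
ΣF_y = 0: O_y − 1450·sin70° − 3950 = 0 → O_y = 5313 N.
ΣM about O: M_O − 1450·sin70°·4.2 − 3950·5.3 = 0 → M_O = 26660 N·m.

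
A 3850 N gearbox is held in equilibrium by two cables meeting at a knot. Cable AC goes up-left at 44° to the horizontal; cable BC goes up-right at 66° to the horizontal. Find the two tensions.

T_AC = 1666 N, T_BC = 2947 N

ΣF_x = 0: −T_AC·cos44° + T_BC·cos66° = 0 → T_BC = 1.76856·T_AC.
ΣF_y = 0: T_AC·sin44° + T_BC·sin66° = 3850.
Substitute: T_AC·(0.694658 + 1.76856·0.913545) = 3850 → T_AC = 1666.44 ≈ 1666 N.
Then T_BC = 1.76856 × 1666.44 = 2947 N.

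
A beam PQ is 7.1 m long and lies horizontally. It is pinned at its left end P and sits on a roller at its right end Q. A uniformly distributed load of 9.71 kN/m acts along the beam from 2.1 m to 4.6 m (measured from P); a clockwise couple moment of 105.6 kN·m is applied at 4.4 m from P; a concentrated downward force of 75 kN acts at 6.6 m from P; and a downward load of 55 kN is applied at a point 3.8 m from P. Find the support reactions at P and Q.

Resultant of the distributed load: 9.71 × 2.5 = 24.275 kN at 3.35 m from P.
ΣM about P: Q_y·7.1 − (9.71·2.5)·3.35 − 105.6 − 75·6.6 − 55·3.8 = 0 → Q_y = 890.92125/7.1 = 125.482 ≈ 125.5 kN.
ΣF_y = 0: P_y + 125.482 − 9.71·2.5 − 75 − 55 = 0 → P_y = 28.79 kN.
ΣF_x = 0: no horizontal applied forces, so P_x = 0.

P_x = 0, P_y = 28.79 kN, Q_y = 125.5 kN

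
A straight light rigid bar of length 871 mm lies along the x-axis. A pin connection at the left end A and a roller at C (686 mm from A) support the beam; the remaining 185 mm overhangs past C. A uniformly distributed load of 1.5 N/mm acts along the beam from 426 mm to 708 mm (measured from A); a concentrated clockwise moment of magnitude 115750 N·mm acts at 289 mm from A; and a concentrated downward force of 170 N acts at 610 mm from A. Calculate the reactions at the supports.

Resultant of the distributed load: 1.5 × 282 = 423 N at 567 mm from A.
ΣM about A: C_y·686 − (1.5·282)·567 − 115750 − 170·610 = 0 → C_y = 459291/686 = 669.52 ≈ 669.5 N.
ΣF_y = 0: A_y + 669.52 − 1.5·282 − 170 = 0 → A_y = -76.52 N.
ΣF_x = 0: no horizontal applied forces, so A_x = 0.

A_x = 0, A_y = -76.52 N, C_y = 669.5 N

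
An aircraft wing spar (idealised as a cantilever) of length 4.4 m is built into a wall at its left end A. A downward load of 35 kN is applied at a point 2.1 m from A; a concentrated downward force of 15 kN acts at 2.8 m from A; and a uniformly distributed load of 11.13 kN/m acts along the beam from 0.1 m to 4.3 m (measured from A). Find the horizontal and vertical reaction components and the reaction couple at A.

Resultant of the distributed load: 11.13 × 4.2 = 46.746 kN at 2.2 m from A.
ΣF_x = 0: A_x = 0.
ΣF_y = 0: A_y − 35 − 15 − 11.13·4.2 = 0 → A_y = 96.75 kN.
ΣM about A: M_A − 35·2.1 − 15·2.8 − (11.13·4.2)·2.2 = 0 → M_A = 218.3 kN·m.

A_x = 0, A_y = 96.75 kN, M_A = 218.3 kN·m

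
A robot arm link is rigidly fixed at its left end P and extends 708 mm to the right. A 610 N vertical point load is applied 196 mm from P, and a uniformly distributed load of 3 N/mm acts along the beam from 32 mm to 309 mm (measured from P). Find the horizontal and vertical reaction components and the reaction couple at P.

Resultant of the distributed load: 3 × 277 = 831 N at 170.5 mm from P.
ΣF_x = 0: P_x = 0.
ΣF_y = 0: P_y − 610 − 3·277 = 0 → P_y = 1441 N.
ΣM about P: M_P − 610·196 − (3·277)·170.5 = 0 → M_P = 261200 N·mm.

P_x = 0, P_y = 1441 N, M_P = 261200 N·mm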